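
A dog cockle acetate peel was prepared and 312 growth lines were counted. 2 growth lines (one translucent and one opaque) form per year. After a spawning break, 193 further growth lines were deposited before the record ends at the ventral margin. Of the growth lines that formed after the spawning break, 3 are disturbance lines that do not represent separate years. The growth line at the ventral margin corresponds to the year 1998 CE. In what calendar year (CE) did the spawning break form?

193 growth lines post-date the spawning break.
193 − 3 false = 190 true growth lines after the spawning break.
190 growth lines at 2 per year is 190 / 2 = 95 years.
Counting back 95 years from 1998 CE places the spawning break in 1998 − 95 = 1903 CE.

1903 CE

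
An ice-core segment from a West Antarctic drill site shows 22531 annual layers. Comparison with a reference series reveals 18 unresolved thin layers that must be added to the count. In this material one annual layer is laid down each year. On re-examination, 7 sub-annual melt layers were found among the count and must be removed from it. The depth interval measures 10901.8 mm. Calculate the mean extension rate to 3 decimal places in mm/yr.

After corrections the count is 22531 − 7 + 18 = 22542 annual layers.
10901.8 mm over 22542 years gives 10901.8 / 22542 ≈ 0.484 mm/yr.

0.484 mm/yr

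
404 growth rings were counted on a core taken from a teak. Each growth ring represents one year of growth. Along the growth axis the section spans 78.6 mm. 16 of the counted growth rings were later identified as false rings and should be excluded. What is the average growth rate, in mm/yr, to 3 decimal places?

0.203 mm/yr

Adjusted count: 404 − 16 = 388 growth rings.
Mean rate = 78.6 mm / 388 years ≈ 0.203 mm/yr.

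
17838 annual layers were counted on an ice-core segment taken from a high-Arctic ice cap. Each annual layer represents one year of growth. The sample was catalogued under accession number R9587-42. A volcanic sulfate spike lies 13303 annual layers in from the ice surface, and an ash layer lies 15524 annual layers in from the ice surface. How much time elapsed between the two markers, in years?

2221 years

Separation: 15524 − 13303 = 2221 annual layers.
One annual layer per year makes the interval 2221 years.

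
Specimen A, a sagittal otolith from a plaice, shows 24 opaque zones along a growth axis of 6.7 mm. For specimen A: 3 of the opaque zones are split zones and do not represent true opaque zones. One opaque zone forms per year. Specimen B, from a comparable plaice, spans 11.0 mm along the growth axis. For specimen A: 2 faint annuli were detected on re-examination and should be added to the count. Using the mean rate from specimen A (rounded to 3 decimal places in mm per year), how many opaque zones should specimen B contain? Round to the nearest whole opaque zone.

Specimen A: adjusted count: 24 − 3 + 2 = 23 opaque zones.
A: Extension rate ≈ 6.7 / 23 = 0.291 mm/yr.
B spans 11.0 / 0.291 = 37.80 years ≈ 38 opaque zones.

38 opaque zones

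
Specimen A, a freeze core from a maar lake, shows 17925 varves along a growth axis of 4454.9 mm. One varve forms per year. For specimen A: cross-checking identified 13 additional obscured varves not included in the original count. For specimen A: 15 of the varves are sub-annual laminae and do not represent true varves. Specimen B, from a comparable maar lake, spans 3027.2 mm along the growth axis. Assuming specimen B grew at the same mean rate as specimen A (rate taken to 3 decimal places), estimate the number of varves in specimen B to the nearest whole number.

Specimen A: adjusted count: 17925 − 15 + 13 = 17923 varves.
A: Mean rate = 4454.9 mm / 17923 years ≈ 0.249 mm/yr.
For B, 3027.2 / 0.249 = 12157.43 years ≈ 12157 varves.

12157 varves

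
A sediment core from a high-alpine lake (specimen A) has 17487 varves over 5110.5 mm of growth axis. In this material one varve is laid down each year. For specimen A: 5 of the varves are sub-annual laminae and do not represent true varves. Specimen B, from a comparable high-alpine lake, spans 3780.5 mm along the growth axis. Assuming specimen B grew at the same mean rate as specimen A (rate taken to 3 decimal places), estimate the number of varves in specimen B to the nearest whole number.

Specimen A: correcting the raw count gives 17487 − 5 = 17482 true varves.
A: 5110.5 mm over 17482 years gives 5110.5 / 17482 ≈ 0.292 mm per year.
For B, 3780.5 / 0.292 = 12946.92 years ≈ 12947 varves.

12947 varves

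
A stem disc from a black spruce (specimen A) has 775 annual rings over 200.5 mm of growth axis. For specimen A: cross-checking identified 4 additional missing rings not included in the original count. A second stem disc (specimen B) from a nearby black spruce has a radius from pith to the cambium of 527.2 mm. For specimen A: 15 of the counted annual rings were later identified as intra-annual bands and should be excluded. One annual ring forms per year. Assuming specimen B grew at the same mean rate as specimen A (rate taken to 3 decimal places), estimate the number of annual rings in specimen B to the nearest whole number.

2012 annual rings

Specimen A: adjusted count: 775 − 15 + 4 = 764 annual rings.
A: 200.5 mm over 764 years gives 200.5 / 764 ≈ 0.262 mm/yr.
Specimen B: 527.2 mm / 0.262 mm per year = 2012.21 years ≈ 2012 annual rings.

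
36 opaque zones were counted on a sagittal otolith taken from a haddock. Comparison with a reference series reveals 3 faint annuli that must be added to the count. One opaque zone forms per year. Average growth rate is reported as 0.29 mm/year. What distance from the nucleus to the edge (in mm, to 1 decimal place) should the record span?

Adjusted count: 36 + 3 = 39 opaque zones.
39 years at 0.29 mm/year gives 0.29 × 39 = 11.3 mm.

11.3 mm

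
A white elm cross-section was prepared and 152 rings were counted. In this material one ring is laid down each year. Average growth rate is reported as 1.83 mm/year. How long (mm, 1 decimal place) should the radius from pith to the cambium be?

The record spans 152 years at 1.83 mm per year.
152 years at 1.83 mm/year gives 1.83 × 152 = 278.2 mm.

278.2 mm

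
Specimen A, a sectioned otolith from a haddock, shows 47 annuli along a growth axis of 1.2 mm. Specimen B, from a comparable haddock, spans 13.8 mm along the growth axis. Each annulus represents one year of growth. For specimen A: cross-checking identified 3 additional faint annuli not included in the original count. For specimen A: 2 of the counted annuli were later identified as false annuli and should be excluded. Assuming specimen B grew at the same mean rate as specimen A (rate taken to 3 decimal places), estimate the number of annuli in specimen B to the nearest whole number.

552 annuli

Specimen A: after corrections the count is 47 − 2 + 3 = 48 annuli.
A: 1.2 mm over 48 years gives 1.2 / 48 ≈ 0.025 mm/yr.
Specimen B: 13.8 mm / 0.025 mm per year = 552.00 years ≈ 552 annuli.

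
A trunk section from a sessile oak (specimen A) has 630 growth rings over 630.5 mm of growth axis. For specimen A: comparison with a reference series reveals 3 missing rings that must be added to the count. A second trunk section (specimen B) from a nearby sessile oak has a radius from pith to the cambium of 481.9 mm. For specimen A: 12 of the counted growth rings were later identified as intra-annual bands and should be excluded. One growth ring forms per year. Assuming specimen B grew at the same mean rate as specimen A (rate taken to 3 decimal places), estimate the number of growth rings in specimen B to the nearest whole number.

475 growth rings

Specimen A: correcting the raw count gives 630 − 12 + 3 = 621 true growth rings.
A: Extension rate ≈ 630.5 / 621 = 1.015 mm/yr.
For B, 481.9 / 1.015 = 474.78 years ≈ 475 growth rings.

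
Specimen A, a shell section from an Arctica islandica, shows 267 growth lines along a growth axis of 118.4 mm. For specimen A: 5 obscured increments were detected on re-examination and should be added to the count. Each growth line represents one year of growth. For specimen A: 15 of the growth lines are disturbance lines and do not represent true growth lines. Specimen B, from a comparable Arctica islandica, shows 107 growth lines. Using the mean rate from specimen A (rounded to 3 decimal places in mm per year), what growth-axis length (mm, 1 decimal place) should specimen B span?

Specimen A: correcting the raw count gives 267 − 15 + 5 = 257 true growth lines.
A: Extension rate ≈ 118.4 / 257 = 0.461 mm per year.
For B, 0.461 mm/year × 107 years = 49.3 mm.

49.3 mm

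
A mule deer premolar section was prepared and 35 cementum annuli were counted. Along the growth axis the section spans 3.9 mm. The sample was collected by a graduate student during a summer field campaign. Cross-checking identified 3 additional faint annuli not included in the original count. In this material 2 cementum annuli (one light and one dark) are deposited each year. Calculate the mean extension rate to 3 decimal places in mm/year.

0.205 mm/year

After corrections the count is 35 + 3 = 38 cementum annuli.
38 cementum annuli at 2 per year is 38 / 2 = 19 years.
Mean rate = 3.9 mm / 19 years ≈ 0.205 mm/year.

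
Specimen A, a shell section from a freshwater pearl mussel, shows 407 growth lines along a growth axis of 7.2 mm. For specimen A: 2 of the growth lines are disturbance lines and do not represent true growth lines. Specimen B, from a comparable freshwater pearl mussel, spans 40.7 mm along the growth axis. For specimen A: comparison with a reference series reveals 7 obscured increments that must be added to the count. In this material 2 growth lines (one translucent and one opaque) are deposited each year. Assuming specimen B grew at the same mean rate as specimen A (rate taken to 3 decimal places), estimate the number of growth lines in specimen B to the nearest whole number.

Specimen A: correcting the raw count gives 407 − 2 + 7 = 412 true growth lines.
Specimen A: with 2 growth lines per year, 412 / 2 = 206 years.
A: Mean rate = 7.2 mm / 206 years ≈ 0.035 mm/yr.
For B, 40.7 / 0.035 = 1162.86 years; at 2 growth lines per year that is 1162.86 × 2 ≈ 2326 growth lines.

2326 growth lines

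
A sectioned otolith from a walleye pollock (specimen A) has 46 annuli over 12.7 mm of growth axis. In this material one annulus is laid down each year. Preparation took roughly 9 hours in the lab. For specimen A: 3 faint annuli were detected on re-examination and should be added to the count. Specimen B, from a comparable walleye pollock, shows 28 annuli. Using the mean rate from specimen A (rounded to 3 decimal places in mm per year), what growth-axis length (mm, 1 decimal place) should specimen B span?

7.3 mm

Specimen A: adjusted count: 46 + 3 = 49 annuli.
A: 12.7 mm over 49 years gives 12.7 / 49 ≈ 0.259 mm/yr.
Length of B = 0.259 × 28 = 7.3 mm.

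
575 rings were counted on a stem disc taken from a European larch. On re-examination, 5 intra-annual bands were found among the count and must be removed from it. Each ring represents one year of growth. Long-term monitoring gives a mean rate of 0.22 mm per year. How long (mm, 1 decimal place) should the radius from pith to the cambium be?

125.4 mm

After corrections the count is 575 − 5 = 570 rings.
Predicted length = 0.22 mm/year × 570 years = 125.4 mm.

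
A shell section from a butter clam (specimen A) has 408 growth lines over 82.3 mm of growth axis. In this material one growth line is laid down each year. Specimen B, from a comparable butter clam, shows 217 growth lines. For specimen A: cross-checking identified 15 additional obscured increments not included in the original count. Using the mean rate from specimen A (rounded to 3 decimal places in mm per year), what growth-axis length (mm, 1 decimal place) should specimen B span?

Specimen A: true growth line count = 408 + 15 = 423.
A: Mean rate = 82.3 mm / 423 years ≈ 0.195 mm/year.
B's length ≈ 0.195 × 217 = 42.3 mm.

42.3 mm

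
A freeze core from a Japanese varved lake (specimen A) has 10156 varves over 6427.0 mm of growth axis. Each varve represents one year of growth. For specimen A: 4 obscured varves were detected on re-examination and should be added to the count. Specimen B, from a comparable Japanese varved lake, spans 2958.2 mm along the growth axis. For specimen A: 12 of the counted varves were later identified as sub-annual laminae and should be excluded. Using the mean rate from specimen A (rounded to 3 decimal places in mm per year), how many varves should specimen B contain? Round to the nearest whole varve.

4673 varves

Specimen A: adjusted count: 10156 − 12 + 4 = 10148 varves.
A: Mean rate = 6427.0 mm / 10148 years ≈ 0.633 mm/yr.
Specimen B: 2958.2 mm / 0.633 mm per year = 4673.30 years ≈ 4673 varves.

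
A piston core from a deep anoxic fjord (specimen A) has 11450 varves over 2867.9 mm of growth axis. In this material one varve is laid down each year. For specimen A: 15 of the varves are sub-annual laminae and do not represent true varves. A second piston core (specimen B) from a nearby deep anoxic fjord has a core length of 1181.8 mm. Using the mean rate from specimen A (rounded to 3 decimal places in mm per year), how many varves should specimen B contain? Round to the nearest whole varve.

Specimen A: correcting the raw count gives 11450 − 15 = 11435 true varves.
A: Mean rate = 2867.9 mm / 11435 years ≈ 0.251 mm/year.
Specimen B: 1181.8 mm / 0.251 mm per year = 4708.37 years ≈ 4708 varves.

4708 varves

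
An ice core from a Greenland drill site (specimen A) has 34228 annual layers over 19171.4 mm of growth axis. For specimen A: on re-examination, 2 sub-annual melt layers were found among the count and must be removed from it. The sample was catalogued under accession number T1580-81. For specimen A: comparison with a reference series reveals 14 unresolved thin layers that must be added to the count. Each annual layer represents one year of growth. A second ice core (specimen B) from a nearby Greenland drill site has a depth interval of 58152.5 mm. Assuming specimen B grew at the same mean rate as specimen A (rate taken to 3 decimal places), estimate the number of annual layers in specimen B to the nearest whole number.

103844 annual layers

Specimen A: true annual layer count = 34228 − 2 + 14 = 34240.
A: Extension rate ≈ 19171.4 / 34240 = 0.560 mm/year.
Specimen B: 58152.5 mm / 0.560 mm per year = 103843.75 years ≈ 103844 annual layers.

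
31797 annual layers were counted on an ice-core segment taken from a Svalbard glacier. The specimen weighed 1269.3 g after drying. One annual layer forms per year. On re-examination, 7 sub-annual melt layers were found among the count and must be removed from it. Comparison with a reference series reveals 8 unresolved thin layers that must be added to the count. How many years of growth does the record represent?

Correcting the raw count gives 31797 − 7 + 8 = 31798 true annual layers.
At one annual layer per year, that is 31798 years.

31798 years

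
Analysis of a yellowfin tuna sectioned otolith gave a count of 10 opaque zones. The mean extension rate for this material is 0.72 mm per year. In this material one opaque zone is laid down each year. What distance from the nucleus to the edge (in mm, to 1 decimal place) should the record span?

The record spans 10 years at 0.72 mm per year.
Length ≈ 0.72 × 10 = 7.2 mm.

7.2 mm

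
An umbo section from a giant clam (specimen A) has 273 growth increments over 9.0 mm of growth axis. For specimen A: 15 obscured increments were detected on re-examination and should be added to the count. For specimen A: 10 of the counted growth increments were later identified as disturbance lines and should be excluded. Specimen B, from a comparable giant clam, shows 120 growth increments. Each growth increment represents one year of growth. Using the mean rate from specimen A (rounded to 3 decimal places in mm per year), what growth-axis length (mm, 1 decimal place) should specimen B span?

Specimen A: correcting the raw count gives 273 − 10 + 15 = 278 true growth increments.
A: Mean rate = 9.0 mm / 278 years ≈ 0.032 mm per year.
B's length ≈ 0.032 × 120 = 3.8 mm.

3.8 mm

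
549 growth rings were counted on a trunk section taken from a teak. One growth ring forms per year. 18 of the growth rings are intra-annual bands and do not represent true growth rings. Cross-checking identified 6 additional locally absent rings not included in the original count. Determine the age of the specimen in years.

537 yr

Adjusted count: 549 − 18 + 6 = 537 growth rings.
At one growth ring per year, that is 537 years.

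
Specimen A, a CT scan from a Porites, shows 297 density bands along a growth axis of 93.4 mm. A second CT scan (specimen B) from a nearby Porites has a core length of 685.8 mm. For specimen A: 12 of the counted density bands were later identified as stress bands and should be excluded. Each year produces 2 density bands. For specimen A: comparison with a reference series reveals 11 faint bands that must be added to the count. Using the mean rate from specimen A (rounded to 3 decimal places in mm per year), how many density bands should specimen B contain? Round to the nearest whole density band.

Specimen A: correcting the raw count gives 297 − 12 + 11 = 296 true density bands.
Specimen A: dividing by 2 density bands per year: 296 / 2 = 148 years.
A: Mean rate = 93.4 mm / 148 years ≈ 0.631 mm/year.
B spans 685.8 / 0.631 = 1086.85 years; at 2 density bands per year that is 1086.85 × 2 ≈ 2174 density bands.

2174 density bands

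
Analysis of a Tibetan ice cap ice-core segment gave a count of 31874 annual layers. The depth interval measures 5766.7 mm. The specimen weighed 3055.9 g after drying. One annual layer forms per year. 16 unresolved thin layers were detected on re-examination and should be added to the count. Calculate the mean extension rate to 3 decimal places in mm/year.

0.181 mm/year

After corrections the count is 31874 + 16 = 31890 annual layers.
Extension rate ≈ 5766.7 / 31890 = 0.181 mm/year.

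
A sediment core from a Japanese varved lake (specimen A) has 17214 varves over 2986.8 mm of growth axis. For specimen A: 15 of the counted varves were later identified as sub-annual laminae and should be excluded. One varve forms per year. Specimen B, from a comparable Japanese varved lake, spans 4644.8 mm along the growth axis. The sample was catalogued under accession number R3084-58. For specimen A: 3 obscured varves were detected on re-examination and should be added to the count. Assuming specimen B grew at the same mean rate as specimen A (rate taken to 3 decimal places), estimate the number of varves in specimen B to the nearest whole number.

26694 varves

Specimen A: adjusted count: 17214 − 15 + 3 = 17202 varves.
A: Extension rate ≈ 2986.8 / 17202 = 0.174 mm/year.
Specimen B: 4644.8 mm / 0.174 mm per year = 26694.25 years ≈ 26694 varves.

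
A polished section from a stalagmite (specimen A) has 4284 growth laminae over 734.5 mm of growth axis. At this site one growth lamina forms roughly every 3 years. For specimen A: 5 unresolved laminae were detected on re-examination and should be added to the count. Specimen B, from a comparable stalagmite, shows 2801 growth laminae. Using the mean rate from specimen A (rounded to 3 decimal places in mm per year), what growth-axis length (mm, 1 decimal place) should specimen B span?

Specimen A: adjusted count: 4284 + 5 = 4289 growth laminae.
Specimen A: multiplying by 3 years per growth lamina: 4289 × 3 = 12867 years.
A: Mean rate = 734.5 mm / 12867 years ≈ 0.057 mm/year.
Specimen B: multiplying by 3 years per growth lamina: 2801 × 3 = 8403 years. Length of B = 0.057 × 8403 = 479.0 mm.

479.0 mm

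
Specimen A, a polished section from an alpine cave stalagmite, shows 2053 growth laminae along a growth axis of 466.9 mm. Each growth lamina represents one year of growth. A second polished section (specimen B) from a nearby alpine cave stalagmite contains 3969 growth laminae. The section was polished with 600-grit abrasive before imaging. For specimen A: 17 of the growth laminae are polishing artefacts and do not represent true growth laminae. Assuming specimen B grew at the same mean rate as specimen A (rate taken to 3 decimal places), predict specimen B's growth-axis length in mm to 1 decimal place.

Specimen A: correcting the raw count gives 2053 − 17 = 2036 true growth laminae.
A: 466.9 mm over 2036 years gives 466.9 / 2036 ≈ 0.229 mm/yr.
For B, 0.229 mm/year × 3969 years = 908.9 mm.

908.9 mm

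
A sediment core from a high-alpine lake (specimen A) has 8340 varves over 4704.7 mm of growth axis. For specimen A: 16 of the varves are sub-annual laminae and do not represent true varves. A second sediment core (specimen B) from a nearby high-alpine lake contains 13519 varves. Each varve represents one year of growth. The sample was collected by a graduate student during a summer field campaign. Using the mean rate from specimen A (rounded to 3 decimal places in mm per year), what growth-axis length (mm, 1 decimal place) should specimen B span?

7638.2 mm

Specimen A: after corrections the count is 8340 − 16 = 8324 varves.
A: 4704.7 mm over 8324 years gives 4704.7 / 8324 ≈ 0.565 mm/yr.
B's length ≈ 0.565 × 13519 = 7638.2 mm.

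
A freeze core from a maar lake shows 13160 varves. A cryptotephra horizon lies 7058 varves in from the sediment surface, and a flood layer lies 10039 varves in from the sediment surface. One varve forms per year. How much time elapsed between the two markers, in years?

The two markers are separated by 10039 − 7058 = 2981 varves.
That is 2981 years at one varve per year.

2981 yr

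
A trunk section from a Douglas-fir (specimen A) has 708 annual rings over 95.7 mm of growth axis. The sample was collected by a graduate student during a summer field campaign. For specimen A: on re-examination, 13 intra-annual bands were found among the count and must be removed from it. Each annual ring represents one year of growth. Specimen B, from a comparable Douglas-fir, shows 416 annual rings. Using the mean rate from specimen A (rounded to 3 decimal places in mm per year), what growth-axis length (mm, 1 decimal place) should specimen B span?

57.4 mm

Specimen A: adjusted count: 708 − 13 = 695 annual rings.
A: Mean rate = 95.7 mm / 695 years ≈ 0.138 mm/yr.
For B, 0.138 mm/year × 416 years = 57.4 mm.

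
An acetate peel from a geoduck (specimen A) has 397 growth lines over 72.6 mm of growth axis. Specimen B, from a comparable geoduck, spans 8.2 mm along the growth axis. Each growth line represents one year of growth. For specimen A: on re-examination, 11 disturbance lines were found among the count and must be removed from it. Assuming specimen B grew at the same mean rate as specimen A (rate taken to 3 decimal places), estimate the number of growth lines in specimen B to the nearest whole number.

Specimen A: adjusted count: 397 − 11 = 386 growth lines.
A: Mean rate = 72.6 mm / 386 years ≈ 0.188 mm/year.
For B, 8.2 / 0.188 = 43.62 years ≈ 44 growth lines.

44 growth lines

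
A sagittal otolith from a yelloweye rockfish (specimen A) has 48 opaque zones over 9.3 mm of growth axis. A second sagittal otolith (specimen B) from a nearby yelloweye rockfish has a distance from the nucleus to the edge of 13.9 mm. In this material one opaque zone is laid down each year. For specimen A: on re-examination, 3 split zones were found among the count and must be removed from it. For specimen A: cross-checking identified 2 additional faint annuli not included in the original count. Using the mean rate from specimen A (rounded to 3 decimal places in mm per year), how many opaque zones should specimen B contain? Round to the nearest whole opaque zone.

Specimen A: true opaque zone count = 48 − 3 + 2 = 47.
A: 9.3 mm over 47 years gives 9.3 / 47 ≈ 0.198 mm/yr.
Specimen B: 13.9 mm / 0.198 mm per year = 70.20 years ≈ 70 opaque zones.

70 opaque zones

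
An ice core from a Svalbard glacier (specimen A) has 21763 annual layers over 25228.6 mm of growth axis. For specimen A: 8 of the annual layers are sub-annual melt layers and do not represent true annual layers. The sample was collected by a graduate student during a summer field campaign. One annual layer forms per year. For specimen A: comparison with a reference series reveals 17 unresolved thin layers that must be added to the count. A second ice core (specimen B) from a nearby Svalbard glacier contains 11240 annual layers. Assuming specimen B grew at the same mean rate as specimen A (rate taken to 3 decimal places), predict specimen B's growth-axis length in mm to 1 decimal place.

Specimen A: adjusted count: 21763 − 8 + 17 = 21772 annual layers.
A: 25228.6 mm over 21772 years gives 25228.6 / 21772 ≈ 1.159 mm/year.
For B, 1.159 mm/year × 11240 years = 13027.2 mm.

13027.2 mm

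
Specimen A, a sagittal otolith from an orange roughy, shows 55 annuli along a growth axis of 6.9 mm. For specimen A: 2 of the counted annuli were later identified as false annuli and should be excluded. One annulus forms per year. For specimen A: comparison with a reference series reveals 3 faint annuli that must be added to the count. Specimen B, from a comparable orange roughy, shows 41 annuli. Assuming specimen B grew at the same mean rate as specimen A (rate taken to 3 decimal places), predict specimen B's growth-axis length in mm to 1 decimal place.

5.0 mm

Specimen A: after corrections the count is 55 − 2 + 3 = 56 annuli.
A: Extension rate ≈ 6.9 / 56 = 0.123 mm/year.
B's length ≈ 0.123 × 41 = 5.0 mm.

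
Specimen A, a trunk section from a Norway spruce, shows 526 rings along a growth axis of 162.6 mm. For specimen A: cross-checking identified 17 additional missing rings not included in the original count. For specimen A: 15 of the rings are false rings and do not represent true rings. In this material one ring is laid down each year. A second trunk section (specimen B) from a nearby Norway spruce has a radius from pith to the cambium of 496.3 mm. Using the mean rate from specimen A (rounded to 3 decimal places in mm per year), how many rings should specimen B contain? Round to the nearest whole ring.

1611 rings

Specimen A: after corrections the count is 526 − 15 + 17 = 528 rings.
A: 162.6 mm over 528 years gives 162.6 / 528 ≈ 0.308 mm per year.
B spans 496.3 / 0.308 = 1611.36 years ≈ 1611 rings.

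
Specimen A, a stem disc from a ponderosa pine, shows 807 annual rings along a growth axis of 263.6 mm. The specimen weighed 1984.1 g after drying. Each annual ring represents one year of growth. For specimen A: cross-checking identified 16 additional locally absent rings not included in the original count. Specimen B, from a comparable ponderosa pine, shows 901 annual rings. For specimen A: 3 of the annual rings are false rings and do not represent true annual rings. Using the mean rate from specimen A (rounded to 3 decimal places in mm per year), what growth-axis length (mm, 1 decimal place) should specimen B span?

289.2 mm

Specimen A: after corrections the count is 807 − 3 + 16 = 820 annual rings.
A: Extension rate ≈ 263.6 / 820 = 0.321 mm/yr.
For B, 0.321 mm/year × 901 years = 289.2 mm.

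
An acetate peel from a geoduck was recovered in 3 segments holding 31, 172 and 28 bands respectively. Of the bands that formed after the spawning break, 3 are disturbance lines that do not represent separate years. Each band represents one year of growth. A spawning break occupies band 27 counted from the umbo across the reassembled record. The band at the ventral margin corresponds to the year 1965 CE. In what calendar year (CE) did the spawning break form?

Total bands = 31 + 172 + 28 = 231.
The spawning break sits at band 27 from the umbo, so 231 − 27 = 204 bands formed after it.
Removing the 3 false bands leaves 204 − 3 = 201 true bands beyond the spawning break.
Counting back 201 years from 1965 CE places the spawning break in 1965 − 201 = 1764 CE.

1764 CE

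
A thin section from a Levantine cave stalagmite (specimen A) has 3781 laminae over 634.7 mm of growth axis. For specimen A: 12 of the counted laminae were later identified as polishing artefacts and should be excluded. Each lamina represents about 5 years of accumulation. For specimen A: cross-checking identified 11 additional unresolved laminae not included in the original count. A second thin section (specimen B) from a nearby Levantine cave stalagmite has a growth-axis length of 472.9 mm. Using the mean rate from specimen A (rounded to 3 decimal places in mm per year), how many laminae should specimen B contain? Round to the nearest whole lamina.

2782 laminae

Specimen A: true lamina count = 3781 − 12 + 11 = 3780.
Specimen A: 3780 laminae at 5 years each span 3780 × 5 = 18900 years.
A: Extension rate ≈ 634.7 / 18900 = 0.034 mm per year.
For B, 472.9 / 0.034 = 13908.82 years; at 5 years per lamina that is 13908.82 / 5 ≈ 2782 laminae.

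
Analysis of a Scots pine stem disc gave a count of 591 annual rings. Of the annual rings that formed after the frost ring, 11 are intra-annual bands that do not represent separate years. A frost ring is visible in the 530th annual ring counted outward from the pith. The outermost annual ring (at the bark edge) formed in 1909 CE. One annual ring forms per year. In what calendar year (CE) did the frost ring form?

1859 CE

The frost ring sits at annual ring 530 from the pith, so 591 − 530 = 61 annual rings formed after it.
61 − 11 false = 50 true annual rings after the frost ring.
Counting back 50 years from 1909 CE places the frost ring in 1909 − 50 = 1859 CE.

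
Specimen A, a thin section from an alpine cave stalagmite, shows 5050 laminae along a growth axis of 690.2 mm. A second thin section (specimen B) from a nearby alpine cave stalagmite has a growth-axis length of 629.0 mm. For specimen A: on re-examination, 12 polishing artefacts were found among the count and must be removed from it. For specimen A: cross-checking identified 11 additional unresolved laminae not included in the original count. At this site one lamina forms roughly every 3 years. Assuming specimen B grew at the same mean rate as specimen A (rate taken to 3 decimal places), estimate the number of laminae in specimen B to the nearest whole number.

Specimen A: correcting the raw count gives 5050 − 12 + 11 = 5049 true laminae.
Specimen A: 5049 laminae at 3 years each span 5049 × 3 = 15147 years.
A: Extension rate ≈ 690.2 / 15147 = 0.046 mm/year.
Specimen B: 629.0 mm / 0.046 mm per year = 13673.91 years; at 3 years per lamina that is 13673.91 / 3 ≈ 4558 laminae.

4558 laminae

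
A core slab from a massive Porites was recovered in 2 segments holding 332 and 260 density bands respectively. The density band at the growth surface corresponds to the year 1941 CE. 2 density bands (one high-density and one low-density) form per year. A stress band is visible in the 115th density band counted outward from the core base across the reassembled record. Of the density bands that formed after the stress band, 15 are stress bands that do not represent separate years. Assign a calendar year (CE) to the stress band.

Total density bands = 332 + 260 = 592.
Between density band 115 and the growth surface there are 592 − 115 = 477 density bands.
Excluding 15 false density bands: 477 − 15 = 462.
With 2 density bands per year, 462 / 2 = 231 years.
Counting back 231 years from 1941 CE places the stress band in 1941 − 231 = 1710 CE.

1710 CE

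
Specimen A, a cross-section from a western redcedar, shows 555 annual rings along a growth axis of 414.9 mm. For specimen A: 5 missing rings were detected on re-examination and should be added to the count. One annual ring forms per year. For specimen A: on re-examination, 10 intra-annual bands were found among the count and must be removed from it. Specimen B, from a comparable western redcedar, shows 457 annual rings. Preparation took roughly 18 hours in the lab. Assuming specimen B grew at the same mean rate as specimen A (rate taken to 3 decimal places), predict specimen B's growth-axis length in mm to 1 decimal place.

344.6 mm

Specimen A: after corrections the count is 555 − 10 + 5 = 550 annual rings.
A: Mean rate = 414.9 mm / 550 years ≈ 0.754 mm/year.
Length of B = 0.754 × 457 = 344.6 mm.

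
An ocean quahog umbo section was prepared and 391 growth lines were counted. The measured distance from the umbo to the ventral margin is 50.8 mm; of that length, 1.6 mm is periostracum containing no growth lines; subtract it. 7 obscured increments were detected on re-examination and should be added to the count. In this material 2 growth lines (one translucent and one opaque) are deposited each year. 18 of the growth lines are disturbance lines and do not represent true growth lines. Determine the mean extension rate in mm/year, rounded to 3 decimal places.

0.259 mm/year

Adjusted count: 391 − 18 + 7 = 380 growth lines.
With 2 growth lines per year, 380 / 2 = 190 years.
Net length = 50.8 − 1.6 = 49.2 mm.
Mean rate = 49.2 mm / 190 years ≈ 0.259 mm/year.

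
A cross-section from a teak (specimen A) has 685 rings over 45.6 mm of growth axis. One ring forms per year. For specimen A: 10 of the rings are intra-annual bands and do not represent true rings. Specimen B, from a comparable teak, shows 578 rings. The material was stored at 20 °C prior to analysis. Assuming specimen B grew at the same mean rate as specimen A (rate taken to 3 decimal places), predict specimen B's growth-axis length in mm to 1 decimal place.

Specimen A: true ring count = 685 − 10 = 675.
A: 45.6 mm over 675 years gives 45.6 / 675 ≈ 0.068 mm/yr.
Length of B = 0.068 × 578 = 39.3 mm.

39.3 mm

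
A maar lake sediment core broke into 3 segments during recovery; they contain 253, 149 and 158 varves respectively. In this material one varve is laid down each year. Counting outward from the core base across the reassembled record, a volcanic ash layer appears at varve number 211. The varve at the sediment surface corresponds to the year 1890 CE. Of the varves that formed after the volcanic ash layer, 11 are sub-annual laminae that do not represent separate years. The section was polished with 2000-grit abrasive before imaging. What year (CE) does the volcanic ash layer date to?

1552 CE

Total varves = 253 + 149 + 158 = 560.
The volcanic ash layer sits at varve 211 from the core base, so 560 − 211 = 349 varves formed after it.
349 − 11 false = 338 true varves after the volcanic ash layer.
The varve at the sediment surface is 1890 CE, so the volcanic ash layer dates to 1890 − 338 = 1552 CE.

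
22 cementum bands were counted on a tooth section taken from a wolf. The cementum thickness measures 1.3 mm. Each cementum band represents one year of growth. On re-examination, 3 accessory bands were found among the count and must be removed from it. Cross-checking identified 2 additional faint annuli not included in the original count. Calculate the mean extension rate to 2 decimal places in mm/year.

True cementum band count = 22 − 3 + 2 = 21.
Extension rate ≈ 1.3 / 21 = 0.06 mm/year.

0.06 mm/year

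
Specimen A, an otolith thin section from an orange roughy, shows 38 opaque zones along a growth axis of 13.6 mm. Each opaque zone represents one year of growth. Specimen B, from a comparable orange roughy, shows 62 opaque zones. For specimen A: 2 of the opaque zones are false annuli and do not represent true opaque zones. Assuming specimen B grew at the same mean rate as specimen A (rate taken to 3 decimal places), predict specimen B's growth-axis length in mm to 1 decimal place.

Specimen A: correcting the raw count gives 38 − 2 = 36 true opaque zones.
A: Mean rate = 13.6 mm / 36 years ≈ 0.378 mm per year.
For B, 0.378 mm/year × 62 years = 23.4 mm.

23.4 mm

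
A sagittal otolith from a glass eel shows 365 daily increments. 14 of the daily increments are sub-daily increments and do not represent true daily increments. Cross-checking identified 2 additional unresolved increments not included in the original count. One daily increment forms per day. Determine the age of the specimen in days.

353 d

True daily increment count = 365 − 14 + 2 = 353.
One daily increment per day makes the duration 353 days.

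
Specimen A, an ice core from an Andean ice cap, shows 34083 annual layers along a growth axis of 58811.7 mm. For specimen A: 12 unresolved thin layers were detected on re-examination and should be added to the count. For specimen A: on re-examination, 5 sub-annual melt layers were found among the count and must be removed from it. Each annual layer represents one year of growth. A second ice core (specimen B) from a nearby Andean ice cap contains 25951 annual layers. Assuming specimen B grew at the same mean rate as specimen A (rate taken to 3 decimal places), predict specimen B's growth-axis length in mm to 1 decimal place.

44765.5 mm

Specimen A: after corrections the count is 34083 − 5 + 12 = 34090 annual layers.
A: 58811.7 mm over 34090 years gives 58811.7 / 34090 ≈ 1.725 mm/year.
For B, 1.725 mm/year × 25951 years = 44765.5 mm.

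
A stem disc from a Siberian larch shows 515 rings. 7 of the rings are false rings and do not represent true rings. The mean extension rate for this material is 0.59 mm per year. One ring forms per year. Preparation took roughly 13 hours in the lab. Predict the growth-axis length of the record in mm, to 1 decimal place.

Correcting the raw count gives 515 − 7 = 508 true rings.
508 years at 0.59 mm/year gives 0.59 × 508 = 299.7 mm.

299.7 mm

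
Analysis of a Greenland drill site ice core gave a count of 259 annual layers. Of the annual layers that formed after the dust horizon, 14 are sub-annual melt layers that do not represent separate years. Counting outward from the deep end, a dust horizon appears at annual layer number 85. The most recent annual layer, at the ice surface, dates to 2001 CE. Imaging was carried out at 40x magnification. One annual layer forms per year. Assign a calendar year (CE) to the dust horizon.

1841 CE

259 − 85 = 174 annual layers lie beyond the dust horizon toward the ice surface.
Excluding 14 false annual layers: 174 − 14 = 160.
Counting back 160 years from 2001 CE places the dust horizon in 2001 − 160 = 1841 CE.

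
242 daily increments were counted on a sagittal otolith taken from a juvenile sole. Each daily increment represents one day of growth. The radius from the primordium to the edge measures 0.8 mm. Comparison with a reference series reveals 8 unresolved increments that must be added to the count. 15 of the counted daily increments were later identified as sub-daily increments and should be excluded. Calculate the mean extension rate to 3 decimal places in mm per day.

0.003 mm per day

Adjusted count: 242 − 15 + 8 = 235 daily increments.
0.8 mm over 235 days gives 0.8 / 235 ≈ 0.003 mm per day.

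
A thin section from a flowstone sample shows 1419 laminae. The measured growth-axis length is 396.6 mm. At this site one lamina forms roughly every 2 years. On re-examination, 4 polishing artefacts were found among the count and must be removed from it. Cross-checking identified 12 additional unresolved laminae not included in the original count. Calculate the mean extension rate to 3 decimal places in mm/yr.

After corrections the count is 1419 − 4 + 12 = 1427 laminae.
At 2 years per lamina, 1427 × 2 = 2854 years.
Mean rate = 396.6 mm / 2854 years ≈ 0.139 mm/yr.

0.139 mm/yr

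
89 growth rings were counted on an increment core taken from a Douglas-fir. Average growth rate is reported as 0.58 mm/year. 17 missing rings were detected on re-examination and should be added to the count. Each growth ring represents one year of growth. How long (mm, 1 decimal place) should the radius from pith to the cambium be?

61.5 mm

Adjusted count: 89 + 17 = 106 growth rings.
Length ≈ 0.58 × 106 = 61.5 mm.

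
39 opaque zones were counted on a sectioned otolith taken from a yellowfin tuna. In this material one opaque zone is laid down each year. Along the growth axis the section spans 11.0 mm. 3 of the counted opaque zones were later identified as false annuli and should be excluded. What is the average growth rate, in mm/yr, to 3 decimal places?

0.306 mm/yr

After corrections the count is 39 − 3 = 36 opaque zones.
Extension rate ≈ 11.0 / 36 = 0.306 mm/yr.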